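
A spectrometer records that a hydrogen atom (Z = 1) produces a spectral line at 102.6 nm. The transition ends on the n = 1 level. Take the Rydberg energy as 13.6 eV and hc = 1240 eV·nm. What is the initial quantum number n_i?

The photon energy is ΔE = hc/λ = 1240 / 102.6 = 12.09 eV.
With Z = 1, ΔE = 13.60 × (1/n_f² − 1/n_i²), so 1/n_f² − 1/n_i² = 0.8887.
With n_f = 1: 1/n_i² = 1/1 − 0.8887 = 0.1113, so n_i ≈ 3.00.

n_i = 3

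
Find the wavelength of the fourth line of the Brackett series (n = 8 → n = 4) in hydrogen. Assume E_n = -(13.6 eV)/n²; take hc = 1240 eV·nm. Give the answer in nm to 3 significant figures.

The Brackett series terminates on n_f = 4; the fourth line has n_i = 4+4 = 8.
ΔE = 13.60 × (1/4² − 1/8²) = 0.6375 eV.
λ = 1240 / 0.6375 = 1950 nm.

1950 nm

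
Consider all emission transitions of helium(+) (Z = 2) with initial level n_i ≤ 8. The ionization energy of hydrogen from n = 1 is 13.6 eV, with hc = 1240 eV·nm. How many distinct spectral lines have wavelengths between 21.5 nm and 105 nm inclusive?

Enumerate all n_i → n_f pairs with 1 ≤ n_f < n_i ≤ 8 and compute λ = 1240 / [13.6·4·(1/n_f² − 1/n_i²)].
Lines falling in [21.5, 105] nm: 8→1 (23.16 nm), 7→1 (23.27 nm), 6→1 (23.45 nm), 5→1 (23.74 nm), 4→1 (24.31 nm), 3→1 (25.64 nm), 2→1 (30.39 nm), 8→2 (97.25 nm), 7→2 (99.28 nm), 6→2 (102.6 nm).

10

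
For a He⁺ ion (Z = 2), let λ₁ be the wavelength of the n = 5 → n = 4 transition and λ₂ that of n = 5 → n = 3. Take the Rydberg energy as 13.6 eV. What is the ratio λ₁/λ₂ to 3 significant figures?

λ ∝ 1/ΔE ∝ 1/(1/n_f² − 1/n_i²), and the Z² and hc factors cancel in the ratio.
λ₁/λ₂ = (1/3² − 1/5²)/(1/4² − 1/5²) = 0.07111/0.02250 = 3.16.

3.16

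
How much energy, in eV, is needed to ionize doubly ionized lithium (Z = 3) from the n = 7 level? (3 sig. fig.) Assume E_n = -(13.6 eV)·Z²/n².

E_n = −13.6 Z²/n² = −122.4/n² eV for Z = 3.
E_7 = −122.4/49 = −2.50 eV, so ionization (to E = 0) requires 2.50 eV.

2.50 eV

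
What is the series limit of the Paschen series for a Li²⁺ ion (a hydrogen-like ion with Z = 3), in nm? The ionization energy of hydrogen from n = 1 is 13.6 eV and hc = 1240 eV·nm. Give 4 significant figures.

91.18 nm

The Paschen series has lower level n_f = 3; the series limit corresponds to n_i → ∞.
ΔE_max = 13.6 × 9 / 3² = 13.60 eV.
λ_min = 1240 / 13.60 = 91.18 nm.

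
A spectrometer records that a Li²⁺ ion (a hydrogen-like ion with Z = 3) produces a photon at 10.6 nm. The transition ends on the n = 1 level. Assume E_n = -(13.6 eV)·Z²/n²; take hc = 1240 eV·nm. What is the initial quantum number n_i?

The photon energy is ΔE = hc/λ = 1240 / 10.6 = 117.0 eV.
With Z = 3, ΔE = 122.4 × (1/n_f² − 1/n_i²), so 1/n_f² − 1/n_i² = 0.9557.
With n_f = 1: 1/n_i² = 1/1 − 0.9557 = 0.04427, so n_i ≈ 4.75.

n_i = 5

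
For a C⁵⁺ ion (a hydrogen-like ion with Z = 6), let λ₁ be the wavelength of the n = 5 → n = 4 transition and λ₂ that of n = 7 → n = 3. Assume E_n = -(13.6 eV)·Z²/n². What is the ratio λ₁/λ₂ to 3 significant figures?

λ ∝ 1/ΔE ∝ 1/(1/n_f² − 1/n_i²), and the Z² and hc factors cancel in the ratio.
λ₁/λ₂ = (1/3² − 1/7²)/(1/4² − 1/5²) = 0.09070/0.02250 = 4.03.

4.03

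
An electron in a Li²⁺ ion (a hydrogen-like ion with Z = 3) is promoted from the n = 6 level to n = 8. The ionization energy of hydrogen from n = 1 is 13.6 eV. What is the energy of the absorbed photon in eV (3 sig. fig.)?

The Bohr energies scale as Z², so for Z = 3: E_n = −122.4/n² eV.
E_8 = −122.4/64 = −1.913 eV and E_6 = −122.4/36 = −3.400 eV.
The photon energy is |E_8 − E_6| = 1.49 eV.

1.49 eV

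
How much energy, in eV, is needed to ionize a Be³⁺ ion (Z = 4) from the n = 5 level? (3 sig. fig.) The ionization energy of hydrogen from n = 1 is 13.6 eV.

E_n = −13.6 Z²/n² = −217.6/n² eV for Z = 4.
E_5 = −217.6/25 = −8.70 eV, so ionization (to E = 0) requires 8.70 eV.

8.70 eV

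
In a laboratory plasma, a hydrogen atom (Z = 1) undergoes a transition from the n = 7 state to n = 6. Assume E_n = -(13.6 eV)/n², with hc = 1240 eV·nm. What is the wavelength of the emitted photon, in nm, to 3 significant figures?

ΔE = 13.60 × (1/6² − 1/7²) = 13.60 × 0.007370 = 0.1002 eV.
λ = hc/ΔE = 1240 / 0.1002 = 12400 nm.

12400 nm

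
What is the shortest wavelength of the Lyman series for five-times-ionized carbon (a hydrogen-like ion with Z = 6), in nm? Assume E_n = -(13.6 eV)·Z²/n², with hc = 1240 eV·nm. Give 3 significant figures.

2.53 nm

The Lyman series has lower level n_f = 1; the series limit corresponds to n_i → ∞.
ΔE_max = 13.6 × 36 / 1² = 489.6 eV.
λ_min = 1240 / 489.6 = 2.53 nm.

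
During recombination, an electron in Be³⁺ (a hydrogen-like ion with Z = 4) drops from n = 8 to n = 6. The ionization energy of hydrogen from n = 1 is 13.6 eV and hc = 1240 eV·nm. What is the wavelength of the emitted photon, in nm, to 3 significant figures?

For Z = 4 the level energies scale as Z², so the effective Rydberg energy is 13.6 × 16 = 217.6 eV.
ΔE = 217.6 × (1/6² − 1/8²) = 217.6 × 0.01215 = 2.644 eV.
λ = hc/ΔE = 1240 / 2.644 = 469 nm.

469 nm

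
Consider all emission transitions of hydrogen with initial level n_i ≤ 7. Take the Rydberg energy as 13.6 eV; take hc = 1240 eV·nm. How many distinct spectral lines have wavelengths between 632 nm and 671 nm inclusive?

Enumerate all n_i → n_f pairs with 1 ≤ n_f < n_i ≤ 7 and compute λ = 1240 / [13.6·1·(1/n_f² − 1/n_i²)].
Lines falling in [632, 671] nm: 3→2 (656.5 nm).

1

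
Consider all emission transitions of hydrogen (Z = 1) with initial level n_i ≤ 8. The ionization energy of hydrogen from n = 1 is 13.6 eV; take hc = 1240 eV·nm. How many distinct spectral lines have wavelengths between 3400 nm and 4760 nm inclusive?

Enumerate all n_i → n_f pairs with 1 ≤ n_f < n_i ≤ 8 and compute λ = 1240 / [13.6·1·(1/n_f² − 1/n_i²)].
Lines falling in [3400, 4760] nm: 8→5 (3741 nm), 5→4 (4052 nm), 7→5 (4654 nm).

3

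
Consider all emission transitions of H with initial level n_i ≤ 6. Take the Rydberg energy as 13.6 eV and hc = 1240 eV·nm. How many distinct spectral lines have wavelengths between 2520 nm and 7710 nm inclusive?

3

Enumerate all n_i → n_f pairs with 1 ≤ n_f < n_i ≤ 6 and compute λ = 1240 / [13.6·1·(1/n_f² − 1/n_i²)].
Lines falling in [2520, 7710] nm: 6→4 (2626 nm), 5→4 (4052 nm), 6→5 (7460 nm).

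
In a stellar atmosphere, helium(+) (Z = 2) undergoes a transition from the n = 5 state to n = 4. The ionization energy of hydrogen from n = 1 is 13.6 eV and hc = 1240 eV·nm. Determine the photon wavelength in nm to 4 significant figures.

1013 nm

For Z = 2 the level energies scale as Z², so the effective Rydberg energy is 13.6 × 4 = 54.40 eV.
ΔE = 54.40 × (1/4² − 1/5²) = 54.40 × 0.02250 = 1.224 eV.
λ = hc/ΔE = 1240 / 1.224 = 1013 nm.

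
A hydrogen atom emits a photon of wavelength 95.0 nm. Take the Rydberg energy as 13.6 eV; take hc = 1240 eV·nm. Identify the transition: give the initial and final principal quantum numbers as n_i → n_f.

n_i = 5, n_f = 1

The photon energy is ΔE = hc/λ = 1240 / 95.0 = 13.05 eV.
With Z = 1, ΔE = 13.60 × (1/n_f² − 1/n_i²), so 1/n_f² − 1/n_i² = 0.9598.
Trying n_f = 1 gives 1/n_i² = 0.04025, i.e. n_i ≈ 5; this pair matches.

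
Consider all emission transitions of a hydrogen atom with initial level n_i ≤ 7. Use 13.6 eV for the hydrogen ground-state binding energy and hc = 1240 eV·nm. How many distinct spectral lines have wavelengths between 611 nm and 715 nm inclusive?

Enumerate all n_i → n_f pairs with 1 ≤ n_f < n_i ≤ 7 and compute λ = 1240 / [13.6·1·(1/n_f² − 1/n_i²)].
Lines falling in [611, 715] nm: 3→2 (656.5 nm).

1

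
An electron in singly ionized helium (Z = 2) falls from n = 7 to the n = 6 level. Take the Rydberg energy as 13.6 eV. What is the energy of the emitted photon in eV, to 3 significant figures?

0.401 eV

The Bohr energies scale as Z², so for Z = 2: E_n = −54.40/n² eV.
E_7 = −54.40/49 = −1.110 eV and E_6 = −54.40/36 = −1.511 eV.
The photon energy is |E_7 − E_6| = 0.401 eV.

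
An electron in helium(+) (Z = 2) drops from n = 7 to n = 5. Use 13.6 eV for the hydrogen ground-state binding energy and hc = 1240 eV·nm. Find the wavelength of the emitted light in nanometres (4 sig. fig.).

1163 nm

For Z = 2 the level energies scale as Z², so the effective Rydberg energy is 13.6 × 4 = 54.40 eV.
ΔE = 54.40 × (1/5² − 1/7²) = 54.40 × 0.01959 = 1.066 eV.
λ = hc/ΔE = 1240 / 1.066 = 1163 nm.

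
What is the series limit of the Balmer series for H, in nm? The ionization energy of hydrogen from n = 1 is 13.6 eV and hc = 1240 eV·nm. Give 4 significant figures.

The Balmer series has lower level n_f = 2; the series limit corresponds to n_i → ∞.
ΔE_max = 13.6 × 1 / 2² = 3.400 eV.
λ_min = 1240 / 3.400 = 364.7 nm.

364.7 nm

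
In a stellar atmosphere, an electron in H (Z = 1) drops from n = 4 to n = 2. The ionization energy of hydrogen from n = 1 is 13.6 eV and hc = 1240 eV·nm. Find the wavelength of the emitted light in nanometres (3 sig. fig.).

486 nm

ΔE = 13.60 × (1/2² − 1/4²) = 13.60 × 0.1875 = 2.550 eV.
λ = hc/ΔE = 1240 / 2.550 = 486 nm.
This line belongs to the Balmer series.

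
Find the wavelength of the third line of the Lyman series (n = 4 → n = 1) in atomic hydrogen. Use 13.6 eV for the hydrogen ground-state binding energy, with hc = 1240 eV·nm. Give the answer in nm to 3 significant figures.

97.3 nm

The Lyman series terminates on n_f = 1; the third line has n_i = 1+3 = 4.
ΔE = 13.60 × (1/1² − 1/4²) = 12.75 eV.
λ = 1240 / 12.75 = 97.3 nm.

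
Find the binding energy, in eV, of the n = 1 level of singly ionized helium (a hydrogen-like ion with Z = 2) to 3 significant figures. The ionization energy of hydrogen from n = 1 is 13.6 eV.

54.4 eV

E_n = −13.6 Z²/n² = −54.40/n² eV for Z = 2.
E_1 = −54.40/1 = −54.4 eV, so ionization (to E = 0) requires 54.4 eV.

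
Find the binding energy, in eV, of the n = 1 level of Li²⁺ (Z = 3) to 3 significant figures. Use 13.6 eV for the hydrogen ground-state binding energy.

E_n = −13.6 Z²/n² = −122.4/n² eV for Z = 3.
E_1 = −122.4/1 = −122 eV, so ionization (to E = 0) requires 122 eV.

122 eV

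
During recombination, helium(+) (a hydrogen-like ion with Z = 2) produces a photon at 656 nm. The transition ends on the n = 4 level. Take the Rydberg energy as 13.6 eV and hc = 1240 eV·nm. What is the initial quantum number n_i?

n_i = 6

The photon energy is ΔE = hc/λ = 1240 / 656 = 1.890 eV.
With Z = 2, ΔE = 54.40 × (1/n_f² − 1/n_i²), so 1/n_f² − 1/n_i² = 0.03475.
With n_f = 4: 1/n_i² = 1/16 − 0.03475 = 0.02775, so n_i ≈ 6.00.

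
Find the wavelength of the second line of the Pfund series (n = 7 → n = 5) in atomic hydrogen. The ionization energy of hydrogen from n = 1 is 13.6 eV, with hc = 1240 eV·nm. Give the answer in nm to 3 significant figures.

4650 nm

The Pfund series terminates on n_f = 5; the second line has n_i = 5+2 = 7.
ΔE = 13.60 × (1/5² − 1/7²) = 0.2664 eV.
λ = 1240 / 0.2664 = 4650 nm.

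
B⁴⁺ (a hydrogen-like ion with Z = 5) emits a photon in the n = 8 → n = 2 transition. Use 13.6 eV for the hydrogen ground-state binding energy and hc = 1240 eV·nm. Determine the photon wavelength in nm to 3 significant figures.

For Z = 5 the level energies scale as Z², so the effective Rydberg energy is 13.6 × 25 = 340.0 eV.
ΔE = 340.0 × (1/2² − 1/8²) = 340.0 × 0.2344 = 79.69 eV.
λ = hc/ΔE = 1240 / 79.69 = 15.6 nm.

15.6 nm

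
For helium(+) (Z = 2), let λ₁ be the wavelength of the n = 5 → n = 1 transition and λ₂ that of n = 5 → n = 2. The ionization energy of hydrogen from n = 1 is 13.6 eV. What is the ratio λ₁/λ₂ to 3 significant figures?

0.219

λ ∝ 1/ΔE ∝ 1/(1/n_f² − 1/n_i²), and the Z² and hc factors cancel in the ratio.
λ₁/λ₂ = (1/2² − 1/5²)/(1/1² − 1/5²) = 0.2100/0.9600 = 0.219.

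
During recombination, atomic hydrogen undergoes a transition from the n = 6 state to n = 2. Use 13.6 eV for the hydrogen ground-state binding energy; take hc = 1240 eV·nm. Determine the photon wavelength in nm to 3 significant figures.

410 nm

ΔE = 13.60 × (1/2² − 1/6²) = 13.60 × 0.2222 = 3.022 eV.
λ = hc/ΔE = 1240 / 3.022 = 410 nm.
This line belongs to the Balmer series.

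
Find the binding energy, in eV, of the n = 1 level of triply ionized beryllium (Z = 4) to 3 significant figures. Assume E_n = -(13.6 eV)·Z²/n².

218 eV

E_n = −13.6 Z²/n² = −217.6/n² eV for Z = 4.
E_1 = −217.6/1 = −218 eV, so ionization (to E = 0) requires 218 eV.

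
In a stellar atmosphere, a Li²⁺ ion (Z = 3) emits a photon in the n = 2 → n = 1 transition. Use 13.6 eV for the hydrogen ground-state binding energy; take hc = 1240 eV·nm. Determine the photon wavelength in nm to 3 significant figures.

13.5 nm

For Z = 3 the level energies scale as Z², so the effective Rydberg energy is 13.6 × 9 = 122.4 eV.
ΔE = 122.4 × (1/1² − 1/2²) = 122.4 × 0.7500 = 91.80 eV.
λ = hc/ΔE = 1240 / 91.80 = 13.5 nm.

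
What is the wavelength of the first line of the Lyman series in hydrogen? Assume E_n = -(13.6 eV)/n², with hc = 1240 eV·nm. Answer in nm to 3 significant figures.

122 nm

The Lyman series terminates on n_f = 1; the first line has n_i = 1+1 = 2.
ΔE = 13.60 × (1/1² − 1/2²) = 10.20 eV.
λ = 1240 / 10.20 = 122 nm.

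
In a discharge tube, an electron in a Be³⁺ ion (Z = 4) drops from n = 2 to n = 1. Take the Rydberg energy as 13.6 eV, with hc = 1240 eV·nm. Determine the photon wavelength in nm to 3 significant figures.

7.60 nm

For Z = 4 the level energies scale as Z², so the effective Rydberg energy is 13.6 × 16 = 217.6 eV.
ΔE = 217.6 × (1/1² − 1/2²) = 217.6 × 0.7500 = 163.2 eV.
λ = hc/ΔE = 1240 / 163.2 = 7.60 nm.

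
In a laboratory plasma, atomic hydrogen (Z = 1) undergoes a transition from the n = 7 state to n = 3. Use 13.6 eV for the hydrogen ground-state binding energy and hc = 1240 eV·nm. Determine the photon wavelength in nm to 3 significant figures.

1010 nm

ΔE = 13.60 × (1/3² − 1/7²) = 13.60 × 0.09070 = 1.234 eV.
λ = hc/ΔE = 1240 / 1.234 = 1010 nm.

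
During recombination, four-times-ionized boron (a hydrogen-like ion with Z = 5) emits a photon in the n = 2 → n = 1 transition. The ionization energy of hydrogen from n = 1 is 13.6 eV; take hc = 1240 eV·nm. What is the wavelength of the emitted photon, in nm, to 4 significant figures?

4.863 nm

For Z = 5 the level energies scale as Z², so the effective Rydberg energy is 13.6 × 25 = 340.0 eV.
ΔE = 340.0 × (1/1² − 1/2²) = 340.0 × 0.7500 = 255.0 eV.
λ = hc/ΔE = 1240 / 255.0 = 4.863 nm.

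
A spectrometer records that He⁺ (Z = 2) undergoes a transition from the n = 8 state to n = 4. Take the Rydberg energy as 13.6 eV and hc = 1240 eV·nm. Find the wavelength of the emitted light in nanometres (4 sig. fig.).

486.3 nm

For Z = 2 the level energies scale as Z², so the effective Rydberg energy is 13.6 × 4 = 54.40 eV.
ΔE = 54.40 × (1/4² − 1/8²) = 54.40 × 0.04688 = 2.550 eV.
λ = hc/ΔE = 1240 / 2.550 = 486.3 nm.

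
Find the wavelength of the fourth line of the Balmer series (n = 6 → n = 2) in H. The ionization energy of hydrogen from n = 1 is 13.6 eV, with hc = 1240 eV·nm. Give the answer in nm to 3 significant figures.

410 nm

The Balmer series terminates on n_f = 2; the fourth line has n_i = 2+4 = 6.
ΔE = 13.60 × (1/2² − 1/6²) = 3.022 eV.
λ = 1240 / 3.022 = 410 nm.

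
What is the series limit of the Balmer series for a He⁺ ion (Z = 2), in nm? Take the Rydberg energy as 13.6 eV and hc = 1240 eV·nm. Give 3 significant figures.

The Balmer series has lower level n_f = 2; the series limit corresponds to n_i → ∞.
ΔE_max = 13.6 × 4 / 2² = 13.60 eV.
λ_min = 1240 / 13.60 = 91.2 nm.

91.2 nm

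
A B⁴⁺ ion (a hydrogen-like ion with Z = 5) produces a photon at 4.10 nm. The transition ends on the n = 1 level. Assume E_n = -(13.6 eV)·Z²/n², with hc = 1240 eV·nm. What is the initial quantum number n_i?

The photon energy is ΔE = hc/λ = 1240 / 4.10 = 302.4 eV.
With Z = 5, ΔE = 340.0 × (1/n_f² − 1/n_i²), so 1/n_f² − 1/n_i² = 0.8895.
With n_f = 1: 1/n_i² = 1/1 − 0.8895 = 0.1105, so n_i ≈ 3.01.

n_i = 3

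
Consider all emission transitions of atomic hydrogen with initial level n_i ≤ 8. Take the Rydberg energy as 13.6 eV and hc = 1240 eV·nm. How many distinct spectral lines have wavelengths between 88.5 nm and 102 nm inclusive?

5

Enumerate all n_i → n_f pairs with 1 ≤ n_f < n_i ≤ 8 and compute λ = 1240 / [13.6·1·(1/n_f² − 1/n_i²)].
Lines falling in [88.5, 102] nm: 8→1 (92.62 nm), 7→1 (93.08 nm), 6→1 (93.78 nm), 5→1 (94.98 nm), 4→1 (97.25 nm).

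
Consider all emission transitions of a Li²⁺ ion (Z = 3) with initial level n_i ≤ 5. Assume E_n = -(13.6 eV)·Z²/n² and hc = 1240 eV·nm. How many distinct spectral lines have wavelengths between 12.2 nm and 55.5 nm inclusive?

3

Enumerate all n_i → n_f pairs with 1 ≤ n_f < n_i ≤ 5 and compute λ = 1240 / [13.6·9·(1/n_f² − 1/n_i²)].
Lines falling in [12.2, 55.5] nm: 2→1 (13.51 nm), 5→2 (48.24 nm), 4→2 (54.03 nm).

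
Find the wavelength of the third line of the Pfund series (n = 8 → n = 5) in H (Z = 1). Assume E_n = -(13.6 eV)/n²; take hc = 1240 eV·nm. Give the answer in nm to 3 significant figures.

3740 nm

The Pfund series terminates on n_f = 5; the third line has n_i = 5+3 = 8.
ΔE = 13.60 × (1/5² − 1/8²) = 0.3315 eV.
λ = 1240 / 0.3315 = 3740 nm.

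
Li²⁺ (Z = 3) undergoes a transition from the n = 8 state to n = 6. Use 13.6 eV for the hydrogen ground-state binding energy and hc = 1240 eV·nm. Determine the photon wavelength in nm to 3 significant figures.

For Z = 3 the level energies scale as Z², so the effective Rydberg energy is 13.6 × 9 = 122.4 eV.
ΔE = 122.4 × (1/6² − 1/8²) = 122.4 × 0.01215 = 1.488 eV.
λ = hc/ΔE = 1240 / 1.488 = 834 nm.

834 nm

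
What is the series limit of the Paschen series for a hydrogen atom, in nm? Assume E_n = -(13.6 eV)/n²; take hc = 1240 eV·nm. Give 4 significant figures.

820.6 nm

The Paschen series has lower level n_f = 3; the series limit corresponds to n_i → ∞.
ΔE_max = 13.6 × 1 / 3² = 1.511 eV.
λ_min = 1240 / 1.511 = 820.6 nm.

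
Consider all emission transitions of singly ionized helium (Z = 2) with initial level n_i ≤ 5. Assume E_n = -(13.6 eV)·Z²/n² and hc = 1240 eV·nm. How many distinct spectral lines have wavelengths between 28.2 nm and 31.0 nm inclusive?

1

Enumerate all n_i → n_f pairs with 1 ≤ n_f < n_i ≤ 5 and compute λ = 1240 / [13.6·4·(1/n_f² − 1/n_i²)].
Lines falling in [28.2, 31.0] nm: 2→1 (30.39 nm).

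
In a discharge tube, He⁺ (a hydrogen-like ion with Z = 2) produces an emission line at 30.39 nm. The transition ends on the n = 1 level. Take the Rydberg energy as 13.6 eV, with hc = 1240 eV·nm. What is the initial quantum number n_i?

The photon energy is ΔE = hc/λ = 1240 / 30.39 = 40.80 eV.
With Z = 2, ΔE = 54.40 × (1/n_f² − 1/n_i²), so 1/n_f² − 1/n_i² = 0.7501.
With n_f = 1: 1/n_i² = 1/1 − 0.7501 = 0.2499, so n_i ≈ 2.00.

n_i = 2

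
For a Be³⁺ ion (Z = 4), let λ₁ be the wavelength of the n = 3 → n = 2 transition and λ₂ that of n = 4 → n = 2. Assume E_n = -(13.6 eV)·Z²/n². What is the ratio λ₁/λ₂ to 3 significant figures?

1.35

λ ∝ 1/ΔE ∝ 1/(1/n_f² − 1/n_i²), and the Z² and hc factors cancel in the ratio.
λ₁/λ₂ = (1/2² − 1/4²)/(1/2² − 1/3²) = 0.1875/0.1389 = 1.35.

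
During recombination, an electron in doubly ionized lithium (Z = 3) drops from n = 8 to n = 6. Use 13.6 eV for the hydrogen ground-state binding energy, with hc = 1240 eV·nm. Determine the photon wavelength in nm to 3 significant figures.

834 nm

For Z = 3 the level energies scale as Z², so the effective Rydberg energy is 13.6 × 9 = 122.4 eV.
ΔE = 122.4 × (1/6² − 1/8²) = 122.4 × 0.01215 = 1.488 eV.
λ = hc/ΔE = 1240 / 1.488 = 834 nm.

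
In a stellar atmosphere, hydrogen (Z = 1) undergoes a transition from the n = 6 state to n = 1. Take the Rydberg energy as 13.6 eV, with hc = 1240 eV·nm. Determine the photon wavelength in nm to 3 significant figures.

93.8 nm

ΔE = 13.60 × (1/1² − 1/6²) = 13.60 × 0.9722 = 13.22 eV.
λ = hc/ΔE = 1240 / 13.22 = 93.8 nm.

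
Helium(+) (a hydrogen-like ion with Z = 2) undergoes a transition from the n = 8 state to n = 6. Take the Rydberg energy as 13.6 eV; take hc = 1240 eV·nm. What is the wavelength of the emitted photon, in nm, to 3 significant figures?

1880 nm

For Z = 2 the level energies scale as Z², so the effective Rydberg energy is 13.6 × 4 = 54.40 eV.
ΔE = 54.40 × (1/6² − 1/8²) = 54.40 × 0.01215 = 0.6611 eV.
λ = hc/ΔE = 1240 / 0.6611 = 1880 nm.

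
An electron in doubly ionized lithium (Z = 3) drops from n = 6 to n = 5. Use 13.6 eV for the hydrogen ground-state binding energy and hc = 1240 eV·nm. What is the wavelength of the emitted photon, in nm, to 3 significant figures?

829 nm

For Z = 3 the level energies scale as Z², so the effective Rydberg energy is 13.6 × 9 = 122.4 eV.
ΔE = 122.4 × (1/5² − 1/6²) = 122.4 × 0.01222 = 1.496 eV.
λ = hc/ΔE = 1240 / 1.496 = 829 nm.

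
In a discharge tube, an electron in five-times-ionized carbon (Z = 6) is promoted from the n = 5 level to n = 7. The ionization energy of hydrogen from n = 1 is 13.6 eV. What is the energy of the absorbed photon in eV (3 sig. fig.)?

9.59 eV

The Bohr energies scale as Z², so for Z = 6: E_n = −489.6/n² eV.
E_7 = −489.6/49 = −9.992 eV and E_5 = −489.6/25 = −19.58 eV.
The photon energy is |E_7 − E_5| = 9.59 eV.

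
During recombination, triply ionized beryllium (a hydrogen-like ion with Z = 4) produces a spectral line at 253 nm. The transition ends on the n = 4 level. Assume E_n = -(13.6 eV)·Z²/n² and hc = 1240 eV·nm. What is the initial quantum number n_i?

The photon energy is ΔE = hc/λ = 1240 / 253 = 4.901 eV.
With Z = 4, ΔE = 217.6 × (1/n_f² − 1/n_i²), so 1/n_f² − 1/n_i² = 0.02252.
With n_f = 4: 1/n_i² = 1/16 − 0.02252 = 0.03998, so n_i ≈ 5.00.

n_i = 5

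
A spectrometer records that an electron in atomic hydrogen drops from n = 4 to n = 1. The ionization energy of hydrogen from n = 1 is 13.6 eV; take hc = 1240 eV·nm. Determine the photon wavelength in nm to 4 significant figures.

97.25 nm

ΔE = 13.60 × (1/1² − 1/4²) = 13.60 × 0.9375 = 12.75 eV.
λ = hc/ΔE = 1240 / 12.75 = 97.25 nm.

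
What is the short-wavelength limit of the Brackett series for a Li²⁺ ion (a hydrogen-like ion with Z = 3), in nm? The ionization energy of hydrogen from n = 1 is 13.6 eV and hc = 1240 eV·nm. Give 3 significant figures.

162 nm

The Brackett series has lower level n_f = 4; the series limit corresponds to n_i → ∞.
ΔE_max = 13.6 × 9 / 4² = 7.650 eV.
λ_min = 1240 / 7.650 = 162 nm.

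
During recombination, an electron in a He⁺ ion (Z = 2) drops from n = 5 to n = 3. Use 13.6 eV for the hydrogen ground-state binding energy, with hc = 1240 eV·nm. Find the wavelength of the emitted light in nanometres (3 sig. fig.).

For Z = 2 the level energies scale as Z², so the effective Rydberg energy is 13.6 × 4 = 54.40 eV.
ΔE = 54.40 × (1/3² − 1/5²) = 54.40 × 0.07111 = 3.868 eV.
λ = hc/ΔE = 1240 / 3.868 = 321 nm.

321 nm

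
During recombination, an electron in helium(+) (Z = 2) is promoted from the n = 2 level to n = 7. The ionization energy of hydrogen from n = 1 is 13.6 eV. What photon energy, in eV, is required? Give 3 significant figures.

The Bohr energies scale as Z², so for Z = 2: E_n = −54.40/n² eV.
E_7 = −54.40/49 = −1.110 eV and E_2 = −54.40/4 = −13.60 eV.
The photon energy is |E_7 − E_2| = 12.5 eV.

12.5 eV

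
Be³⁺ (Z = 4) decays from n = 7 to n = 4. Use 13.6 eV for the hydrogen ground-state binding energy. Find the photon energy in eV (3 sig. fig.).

9.16 eV

The Bohr energies scale as Z², so for Z = 4: E_n = −217.6/n² eV.
E_7 = −217.6/49 = −4.441 eV and E_4 = −217.6/16 = −13.60 eV.
The photon energy is |E_7 − E_4| = 9.16 eV.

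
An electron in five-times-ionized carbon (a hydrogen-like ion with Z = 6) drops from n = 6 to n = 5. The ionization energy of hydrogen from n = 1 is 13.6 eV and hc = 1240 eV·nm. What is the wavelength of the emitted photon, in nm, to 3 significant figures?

207 nm

For Z = 6 the level energies scale as Z², so the effective Rydberg energy is 13.6 × 36 = 489.6 eV.
ΔE = 489.6 × (1/5² − 1/6²) = 489.6 × 0.01222 = 5.984 eV.
λ = hc/ΔE = 1240 / 5.984 = 207 nm.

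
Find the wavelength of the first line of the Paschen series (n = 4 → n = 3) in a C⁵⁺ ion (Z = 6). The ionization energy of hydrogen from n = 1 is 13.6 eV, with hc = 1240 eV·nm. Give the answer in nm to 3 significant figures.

52.1 nm

The Paschen series terminates on n_f = 3; the first line has n_i = 3+1 = 4.
ΔE = 489.6 × (1/3² − 1/4²) = 23.80 eV.
λ = 1240 / 23.80 = 52.1 nm.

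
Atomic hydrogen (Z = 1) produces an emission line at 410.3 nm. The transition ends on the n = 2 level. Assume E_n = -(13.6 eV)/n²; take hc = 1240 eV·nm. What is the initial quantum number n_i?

The photon energy is ΔE = hc/λ = 1240 / 410.3 = 3.022 eV.
With Z = 1, ΔE = 13.60 × (1/n_f² − 1/n_i²), so 1/n_f² − 1/n_i² = 0.2222.
With n_f = 2: 1/n_i² = 1/4 − 0.2222 = 0.02778, so n_i ≈ 6.00.

n_i = 6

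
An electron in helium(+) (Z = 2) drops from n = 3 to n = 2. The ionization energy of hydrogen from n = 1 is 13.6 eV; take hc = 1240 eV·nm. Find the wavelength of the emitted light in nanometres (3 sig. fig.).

164 nm

For Z = 2 the level energies scale as Z², so the effective Rydberg energy is 13.6 × 4 = 54.40 eV.
ΔE = 54.40 × (1/2² − 1/3²) = 54.40 × 0.1389 = 7.556 eV.
λ = hc/ΔE = 1240 / 7.556 = 164 nm.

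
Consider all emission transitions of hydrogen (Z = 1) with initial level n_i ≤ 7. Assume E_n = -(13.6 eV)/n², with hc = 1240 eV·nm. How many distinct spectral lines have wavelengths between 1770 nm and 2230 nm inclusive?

Enumerate all n_i → n_f pairs with 1 ≤ n_f < n_i ≤ 7 and compute λ = 1240 / [13.6·1·(1/n_f² − 1/n_i²)].
Lines falling in [1770, 2230] nm: 4→3 (1876 nm), 7→4 (2166 nm).

2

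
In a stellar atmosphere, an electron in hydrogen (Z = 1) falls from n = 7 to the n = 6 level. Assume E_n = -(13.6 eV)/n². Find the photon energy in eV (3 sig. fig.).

0.100 eV

E_7 = −13.60/49 = −0.2776 eV and E_6 = −13.60/36 = −0.3778 eV.
The photon energy is |E_7 − E_6| = 0.100 eV.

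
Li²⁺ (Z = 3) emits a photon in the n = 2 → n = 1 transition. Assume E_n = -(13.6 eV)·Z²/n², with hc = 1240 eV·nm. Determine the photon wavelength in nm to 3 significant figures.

13.5 nm

For Z = 3 the level energies scale as Z², so the effective Rydberg energy is 13.6 × 9 = 122.4 eV.
ΔE = 122.4 × (1/1² − 1/2²) = 122.4 × 0.7500 = 91.80 eV.
λ = hc/ΔE = 1240 / 91.80 = 13.5 nm.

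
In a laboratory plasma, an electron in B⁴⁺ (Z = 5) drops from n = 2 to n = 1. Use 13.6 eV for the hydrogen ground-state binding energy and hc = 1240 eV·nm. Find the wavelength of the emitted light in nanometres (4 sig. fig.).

4.863 nm

For Z = 5 the level energies scale as Z², so the effective Rydberg energy is 13.6 × 25 = 340.0 eV.
ΔE = 340.0 × (1/1² − 1/2²) = 340.0 × 0.7500 = 255.0 eV.
λ = hc/ΔE = 1240 / 255.0 = 4.863 nm.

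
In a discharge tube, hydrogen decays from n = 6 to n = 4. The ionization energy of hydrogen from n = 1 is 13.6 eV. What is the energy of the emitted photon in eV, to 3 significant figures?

E_6 = −13.60/36 = −0.3778 eV and E_4 = −13.60/16 = −0.8500 eV.
The photon energy is |E_6 − E_4| = 0.472 eV.

0.472 eV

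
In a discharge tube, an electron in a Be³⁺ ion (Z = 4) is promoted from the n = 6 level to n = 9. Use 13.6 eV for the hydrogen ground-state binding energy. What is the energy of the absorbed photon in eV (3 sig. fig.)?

The Bohr energies scale as Z², so for Z = 4: E_n = −217.6/n² eV.
E_9 = −217.6/81 = −2.686 eV and E_6 = −217.6/36 = −6.044 eV.
The photon energy is |E_9 − E_6| = 3.36 eV.

3.36 eV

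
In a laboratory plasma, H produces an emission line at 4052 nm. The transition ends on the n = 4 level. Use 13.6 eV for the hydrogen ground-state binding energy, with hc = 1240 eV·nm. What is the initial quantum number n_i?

The photon energy is ΔE = hc/λ = 1240 / 4052 = 0.3060 eV.
With Z = 1, ΔE = 13.60 × (1/n_f² − 1/n_i²), so 1/n_f² − 1/n_i² = 0.02250.
With n_f = 4: 1/n_i² = 1/16 − 0.02250 = 0.04000, so n_i ≈ 5.00.

n_i = 5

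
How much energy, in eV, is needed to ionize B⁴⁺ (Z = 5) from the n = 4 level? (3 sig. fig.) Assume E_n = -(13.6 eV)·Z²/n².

E_n = −13.6 Z²/n² = −340.0/n² eV for Z = 5.
E_4 = −340.0/16 = −21.3 eV, so ionization (to E = 0) requires 21.3 eV.

21.3 eV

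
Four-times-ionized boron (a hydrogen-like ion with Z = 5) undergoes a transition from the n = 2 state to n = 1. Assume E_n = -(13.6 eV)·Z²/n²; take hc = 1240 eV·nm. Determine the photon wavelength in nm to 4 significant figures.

4.863 nm

For Z = 5 the level energies scale as Z², so the effective Rydberg energy is 13.6 × 25 = 340.0 eV.
ΔE = 340.0 × (1/1² − 1/2²) = 340.0 × 0.7500 = 255.0 eV.
λ = hc/ΔE = 1240 / 255.0 = 4.863 nm.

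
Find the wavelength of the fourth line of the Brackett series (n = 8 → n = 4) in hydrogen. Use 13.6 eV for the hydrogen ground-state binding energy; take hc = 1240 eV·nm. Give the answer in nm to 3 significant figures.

1950 nm

The Brackett series terminates on n_f = 4; the fourth line has n_i = 4+4 = 8.
ΔE = 13.60 × (1/4² − 1/8²) = 0.6375 eV.
λ = 1240 / 0.6375 = 1950 nm.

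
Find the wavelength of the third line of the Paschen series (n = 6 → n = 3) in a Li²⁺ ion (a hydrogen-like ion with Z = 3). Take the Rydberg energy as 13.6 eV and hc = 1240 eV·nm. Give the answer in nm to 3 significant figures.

The Paschen series terminates on n_f = 3; the third line has n_i = 3+3 = 6.
ΔE = 122.4 × (1/3² − 1/6²) = 10.20 eV.
λ = 1240 / 10.20 = 122 nm.

122 nm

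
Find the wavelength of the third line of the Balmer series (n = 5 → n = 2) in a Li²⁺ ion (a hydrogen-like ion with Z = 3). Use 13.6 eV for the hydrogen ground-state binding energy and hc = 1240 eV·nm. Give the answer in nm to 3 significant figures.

The Balmer series terminates on n_f = 2; the third line has n_i = 2+3 = 5.
ΔE = 122.4 × (1/2² − 1/5²) = 25.70 eV.
λ = 1240 / 25.70 = 48.2 nm.

48.2 nm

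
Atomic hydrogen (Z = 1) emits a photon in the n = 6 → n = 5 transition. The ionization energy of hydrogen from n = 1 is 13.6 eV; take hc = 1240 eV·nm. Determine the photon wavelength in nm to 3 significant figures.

7460 nm

ΔE = 13.60 × (1/5² − 1/6²) = 13.60 × 0.01222 = 0.1662 eV.
λ = hc/ΔE = 1240 / 0.1662 = 7460 nm.
This line belongs to the Pfund series.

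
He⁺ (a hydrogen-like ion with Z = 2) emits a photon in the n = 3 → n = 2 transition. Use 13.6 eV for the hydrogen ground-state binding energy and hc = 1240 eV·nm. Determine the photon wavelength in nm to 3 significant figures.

For Z = 2 the level energies scale as Z², so the effective Rydberg energy is 13.6 × 4 = 54.40 eV.
ΔE = 54.40 × (1/2² − 1/3²) = 54.40 × 0.1389 = 7.556 eV.
λ = hc/ΔE = 1240 / 7.556 = 164 nm.

164 nm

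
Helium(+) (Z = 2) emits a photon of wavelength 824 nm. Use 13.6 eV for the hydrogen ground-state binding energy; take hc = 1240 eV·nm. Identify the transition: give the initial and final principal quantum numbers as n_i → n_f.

The photon energy is ΔE = hc/λ = 1240 / 824 = 1.505 eV.
With Z = 2, ΔE = 54.40 × (1/n_f² − 1/n_i²), so 1/n_f² − 1/n_i² = 0.02766.
Trying n_f = 5 gives 1/n_i² = 0.01234, i.e. n_i ≈ 9; this pair matches.

n_i = 9, n_f = 5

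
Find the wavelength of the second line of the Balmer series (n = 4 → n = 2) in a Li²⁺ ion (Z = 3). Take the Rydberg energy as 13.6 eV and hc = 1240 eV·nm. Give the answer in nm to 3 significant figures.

The Balmer series terminates on n_f = 2; the second line has n_i = 2+2 = 4.
ΔE = 122.4 × (1/2² − 1/4²) = 22.95 eV.
λ = 1240 / 22.95 = 54.0 nm.

54.0 nm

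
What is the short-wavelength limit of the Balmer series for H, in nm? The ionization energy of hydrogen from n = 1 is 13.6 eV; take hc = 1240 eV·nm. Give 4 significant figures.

The Balmer series has lower level n_f = 2; the series limit corresponds to n_i → ∞.
ΔE_max = 13.6 × 1 / 2² = 3.400 eV.
λ_min = 1240 / 3.400 = 364.7 nm.

364.7 nm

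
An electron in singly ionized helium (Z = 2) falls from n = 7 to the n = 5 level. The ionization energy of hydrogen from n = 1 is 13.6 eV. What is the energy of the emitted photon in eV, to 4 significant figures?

The Bohr energies scale as Z², so for Z = 2: E_n = −54.40/n² eV.
E_7 = −54.40/49 = −1.110 eV and E_5 = −54.40/25 = −2.176 eV.
The photon energy is |E_7 − E_5| = 1.066 eV.

1.066 eV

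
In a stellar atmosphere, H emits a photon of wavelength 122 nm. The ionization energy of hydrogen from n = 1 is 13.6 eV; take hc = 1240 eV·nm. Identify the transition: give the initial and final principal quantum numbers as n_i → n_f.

n_i = 2, n_f = 1

The photon energy is ΔE = hc/λ = 1240 / 122 = 10.16 eV.
With Z = 1, ΔE = 13.60 × (1/n_f² − 1/n_i²), so 1/n_f² − 1/n_i² = 0.7473.
Trying n_f = 1 gives 1/n_i² = 0.2527, i.e. n_i ≈ 2; this pair matches.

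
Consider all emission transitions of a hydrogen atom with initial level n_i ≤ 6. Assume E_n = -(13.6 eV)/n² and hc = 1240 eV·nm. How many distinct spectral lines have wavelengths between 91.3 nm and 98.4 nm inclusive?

3

Enumerate all n_i → n_f pairs with 1 ≤ n_f < n_i ≤ 6 and compute λ = 1240 / [13.6·1·(1/n_f² − 1/n_i²)].
Lines falling in [91.3, 98.4] nm: 6→1 (93.78 nm), 5→1 (94.98 nm), 4→1 (97.25 nm).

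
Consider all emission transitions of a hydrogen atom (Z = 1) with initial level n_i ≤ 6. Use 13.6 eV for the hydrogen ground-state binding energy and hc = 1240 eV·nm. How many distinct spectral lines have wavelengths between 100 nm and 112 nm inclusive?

Enumerate all n_i → n_f pairs with 1 ≤ n_f < n_i ≤ 6 and compute λ = 1240 / [13.6·1·(1/n_f² − 1/n_i²)].
Lines falling in [100, 112] nm: 3→1 (102.6 nm).

1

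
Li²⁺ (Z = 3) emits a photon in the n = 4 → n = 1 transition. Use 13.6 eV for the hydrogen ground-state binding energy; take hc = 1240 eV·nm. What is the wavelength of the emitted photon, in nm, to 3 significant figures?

10.8 nm

For Z = 3 the level energies scale as Z², so the effective Rydberg energy is 13.6 × 9 = 122.4 eV.
ΔE = 122.4 × (1/1² − 1/4²) = 122.4 × 0.9375 = 114.8 eV.
λ = hc/ΔE = 1240 / 114.8 = 10.8 nm.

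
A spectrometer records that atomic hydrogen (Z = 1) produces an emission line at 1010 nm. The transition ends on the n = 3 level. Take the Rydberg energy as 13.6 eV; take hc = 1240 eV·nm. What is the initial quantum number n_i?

The photon energy is ΔE = hc/λ = 1240 / 1010 = 1.228 eV.
With Z = 1, ΔE = 13.60 × (1/n_f² − 1/n_i²), so 1/n_f² − 1/n_i² = 0.09027.
With n_f = 3: 1/n_i² = 1/9 − 0.09027 = 0.02084, so n_i ≈ 6.93.

n_i = 7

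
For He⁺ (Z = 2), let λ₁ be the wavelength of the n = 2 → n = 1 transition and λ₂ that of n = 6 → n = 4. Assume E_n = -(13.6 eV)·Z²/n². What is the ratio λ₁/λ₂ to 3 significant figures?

λ ∝ 1/ΔE ∝ 1/(1/n_f² − 1/n_i²), and the Z² and hc factors cancel in the ratio.
λ₁/λ₂ = (1/4² − 1/6²)/(1/1² − 1/2²) = 0.03472/0.7500 = 0.0463.

0.0463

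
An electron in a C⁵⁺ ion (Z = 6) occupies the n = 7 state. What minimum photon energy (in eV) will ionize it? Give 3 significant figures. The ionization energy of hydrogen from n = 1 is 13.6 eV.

9.99 eV

E_n = −13.6 Z²/n² = −489.6/n² eV for Z = 6.
E_7 = −489.6/49 = −9.99 eV, so ionization (to E = 0) requires 9.99 eV.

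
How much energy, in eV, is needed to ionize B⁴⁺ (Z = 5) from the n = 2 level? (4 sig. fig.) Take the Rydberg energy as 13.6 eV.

E_n = −13.6 Z²/n² = −340.0/n² eV for Z = 5.
E_2 = −340.0/4 = −85.00 eV, so ionization (to E = 0) requires 85.00 eV.

85.00 eV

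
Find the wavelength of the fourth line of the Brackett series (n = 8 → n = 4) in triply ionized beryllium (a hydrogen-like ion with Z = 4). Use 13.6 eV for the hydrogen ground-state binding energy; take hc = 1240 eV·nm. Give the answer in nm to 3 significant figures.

The Brackett series terminates on n_f = 4; the fourth line has n_i = 4+4 = 8.
ΔE = 217.6 × (1/4² − 1/8²) = 10.20 eV.
λ = 1240 / 10.20 = 122 nm.

122 nm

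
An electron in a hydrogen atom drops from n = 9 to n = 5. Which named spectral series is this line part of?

Pfund

The series is set by the lower level: n_f = 5 is the Pfund series.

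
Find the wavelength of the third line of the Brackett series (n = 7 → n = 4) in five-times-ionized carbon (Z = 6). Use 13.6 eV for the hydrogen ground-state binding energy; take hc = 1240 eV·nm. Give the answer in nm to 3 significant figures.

60.2 nm

The Brackett series terminates on n_f = 4; the third line has n_i = 4+3 = 7.
ΔE = 489.6 × (1/4² − 1/7²) = 20.61 eV.
λ = 1240 / 20.61 = 60.2 nm.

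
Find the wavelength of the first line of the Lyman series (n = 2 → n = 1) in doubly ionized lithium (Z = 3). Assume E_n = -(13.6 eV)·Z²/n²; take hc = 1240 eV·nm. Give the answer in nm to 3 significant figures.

The Lyman series terminates on n_f = 1; the first line has n_i = 1+1 = 2.
ΔE = 122.4 × (1/1² − 1/2²) = 91.80 eV.
λ = 1240 / 91.80 = 13.5 nm.

13.5 nm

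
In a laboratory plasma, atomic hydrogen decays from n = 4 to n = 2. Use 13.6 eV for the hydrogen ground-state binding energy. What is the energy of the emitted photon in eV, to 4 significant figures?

2.550 eV

E_4 = −13.60/16 = −0.8500 eV and E_2 = −13.60/4 = −3.400 eV.
The photon energy is |E_4 − E_2| = 2.550 eV.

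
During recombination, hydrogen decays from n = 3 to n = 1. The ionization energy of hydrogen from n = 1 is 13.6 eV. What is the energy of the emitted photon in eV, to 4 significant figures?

E_3 = −13.60/9 = −1.511 eV and E_1 = −13.60/1 = −13.60 eV.
The photon energy is |E_3 − E_1| = 12.09 eV.

12.09 eV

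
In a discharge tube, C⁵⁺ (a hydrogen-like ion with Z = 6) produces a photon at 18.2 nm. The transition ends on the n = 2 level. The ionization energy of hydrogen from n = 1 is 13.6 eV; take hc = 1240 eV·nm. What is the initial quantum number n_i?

n_i = 3

The photon energy is ΔE = hc/λ = 1240 / 18.2 = 68.13 eV.
With Z = 6, ΔE = 489.6 × (1/n_f² − 1/n_i²), so 1/n_f² − 1/n_i² = 0.1392.
With n_f = 2: 1/n_i² = 1/4 − 0.1392 = 0.1108, so n_i ≈ 3.00.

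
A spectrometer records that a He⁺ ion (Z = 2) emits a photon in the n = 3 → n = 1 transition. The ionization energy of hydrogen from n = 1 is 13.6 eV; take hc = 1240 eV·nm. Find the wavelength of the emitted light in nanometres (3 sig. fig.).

25.6 nm

For Z = 2 the level energies scale as Z², so the effective Rydberg energy is 13.6 × 4 = 54.40 eV.
ΔE = 54.40 × (1/1² − 1/3²) = 54.40 × 0.8889 = 48.36 eV.
λ = hc/ΔE = 1240 / 48.36 = 25.6 nm.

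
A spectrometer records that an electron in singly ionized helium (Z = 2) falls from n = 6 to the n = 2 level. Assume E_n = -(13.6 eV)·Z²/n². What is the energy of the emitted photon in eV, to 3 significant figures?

12.1 eV

The Bohr energies scale as Z², so for Z = 2: E_n = −54.40/n² eV.
E_6 = −54.40/36 = −1.511 eV and E_2 = −54.40/4 = −13.60 eV.
The photon energy is |E_6 − E_2| = 12.1 eV.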